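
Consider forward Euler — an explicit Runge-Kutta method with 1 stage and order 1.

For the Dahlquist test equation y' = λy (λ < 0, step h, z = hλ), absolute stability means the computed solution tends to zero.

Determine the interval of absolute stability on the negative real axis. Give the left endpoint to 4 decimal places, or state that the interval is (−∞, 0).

On y'=λy, z=hλ:
  order 1, 1-stage ⇒ R(z)=1+z
  (e.g. R(-1.17)=-0.17000, |R|=0.17000)

Boundary: |R(x)|=1, x<0.
x=-1.17: |R|=0.1700
|R(-2.22)|=1.2200 |R(-2.18)|=1.1800 |R(-0.88)|=0.1200
Bisect:
  x_lo=-2.6942 |R|=1.6942  x_hi=-0.1523 |R|=0.8477
  mid=-1.42326 |R|=0.42326 →hi
  mid=-2.05873 |R|=1.05873 →lo
  mid=-1.74100 |R|=0.74100 →hi
  mid=-1.89986 |R|=0.89986 →hi
  mid=-1.97930 |R|=0.97930 →hi
  mid=-2.01902 |R|=1.01902 →lo
  mid=-1.99916 |R|=0.99916 →hi
  ...
  [-2.00009,-1.99993] ⇒ x*=-2.0000
Interval (-2.0000, 0).

(-2.0000, 0).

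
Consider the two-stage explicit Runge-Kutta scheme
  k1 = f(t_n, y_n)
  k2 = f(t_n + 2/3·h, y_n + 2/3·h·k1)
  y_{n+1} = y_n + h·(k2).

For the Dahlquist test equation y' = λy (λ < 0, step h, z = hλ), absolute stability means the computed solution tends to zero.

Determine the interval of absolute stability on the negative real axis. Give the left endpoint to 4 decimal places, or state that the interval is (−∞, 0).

With y'=λy (z=hλ):
  k1=λy_n ⇒ h·k1=z·y_n;  k2=λ(1+2/3z)y_n ⇒ h·k2=z(1+2/3z)y_n
  y_{n+1}/y_n = 1 + z(1+2/3z) = 1 + z + 2/3z²
  so R(z) = 1 + z + 2/3z².

Boundary: |R(x)|=1, x<0.
x=-0.54: |R|=0.6544
R=1: x+2/3x²=0 ⇒ x=−3/2=-1.5000; min R=1−1/(4·2/3)=0.6250>−1
Confirm numerically:
  x=-1.417: |R|=0.92159 <1
  x=-1.175: |R|=0.74542 <1
  x=-1.107: |R|=0.70997 <1
  x=-1.089: |R|=0.70161 <1
  x=-2.011: |R|=1.68508 >1
  x=-1.841: |R|=1.41852 >1
  x=-1.721: |R|=1.25356 >1
So |R|<1 on (-1.5000, 0).

(-1.5000, 0).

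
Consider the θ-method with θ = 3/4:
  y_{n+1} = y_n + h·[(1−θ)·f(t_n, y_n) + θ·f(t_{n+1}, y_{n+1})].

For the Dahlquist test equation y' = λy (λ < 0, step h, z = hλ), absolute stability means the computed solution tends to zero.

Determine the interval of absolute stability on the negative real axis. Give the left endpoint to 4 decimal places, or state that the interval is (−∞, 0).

(−∞, 0) — no finite endpoint.

On y'=λy, z=hλ:
  y_{n+1} = y_n + z·[1/4·y_n + 3/4·y_{n+1}] ⇒ (1 − 3/4z)y_{n+1} = (1 + 1/4z)y_n
  ⇒ R(z) = (1 + 1/4z)/(1 − 3/4z).

Solve |R(x)|<1 on ℝ⁻.
x=-0.51: |R|=0.6311
x=-2: |R|=0.2000
x=-10: |R|=0.1765
x=-100: |R|=0.3158
θ=3/4≥1/2 ⇒ |1+1/4x|<|1−3/4x| ∀x<0 ⇒ interval (−∞,0).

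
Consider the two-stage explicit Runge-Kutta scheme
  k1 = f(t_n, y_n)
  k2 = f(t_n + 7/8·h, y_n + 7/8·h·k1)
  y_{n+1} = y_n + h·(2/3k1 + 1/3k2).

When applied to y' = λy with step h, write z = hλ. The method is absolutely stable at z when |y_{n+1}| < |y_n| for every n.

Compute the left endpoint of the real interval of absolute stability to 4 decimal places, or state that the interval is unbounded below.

On y'=λy, z=hλ:
  k1=λy_n ⇒ h·k1=z·y_n;  k2=λ(1+7/8z)y_n ⇒ h·k2=z(1+7/8z)y_n
  y_{n+1}/y_n = 1 + 2/3z + 1/3z(1+7/8z) = 1 + z + 7/24z²
  so R(z) = 1 + z + 7/24z².

Boundary: |R(x)|=1, x<0.
x=-1.22: |R|=0.2141
R=1: x+7/24x²=0 ⇒ x=−24/7=-3.4286; min R=1−1/(4·7/24)=0.1429>−1
Confirm numerically:
  x=-2.977: |R|=0.60790 <1
  x=-2.637: |R|=0.39118 <1
  x=-1.695: |R|=0.14297 <1
  x=-3.954: |R|=1.60595 >1
  x=-3.654: |R|=1.24025 >1
So |R|<1 on (-3.4286, 0).

z* = -3.4286.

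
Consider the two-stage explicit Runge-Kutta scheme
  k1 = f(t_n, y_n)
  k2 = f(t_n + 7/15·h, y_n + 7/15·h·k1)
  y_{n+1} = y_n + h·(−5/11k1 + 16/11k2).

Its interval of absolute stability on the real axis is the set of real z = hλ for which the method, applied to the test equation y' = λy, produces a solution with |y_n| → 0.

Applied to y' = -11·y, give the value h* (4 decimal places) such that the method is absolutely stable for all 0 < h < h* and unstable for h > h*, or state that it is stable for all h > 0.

Set f=λy, z=hλ:
  k1=λy_n ⇒ h·k1=z·y_n;  k2=λ(1+7/15z)y_n ⇒ h·k2=z(1+7/15z)y_n
  y_{n+1}/y_n = 1 − 5/11z + 16/11z(1+7/15z) = 1 + z + 112/165z²
  so R(z) = 1 + z + 112/165z².

Find x<0 with |R(x)|<1.
x=-1.51: |R|=1.0377
R=1: x+112/165x²=0 ⇒ x=−165/112=-1.4732; min R=1−1/(4·112/165)=0.6317>−1
Confirm numerically:
  x=-1.321: |R|=0.86351 <1
  x=-1.254: |R|=0.81340 <1
  x=-0.952: |R|=0.66319 <1
  x=-0.910: |R|=0.65210 <1
  x=-2.058: |R|=1.81691 >1
  x=-1.966: |R|=1.65762 >1
  x=-1.834: |R|=1.44914 >1
Interval (-1.4732, 0).

(-1.4732,0); λ=-11 ⇒ h* = (165/112)/11 = 0.1339.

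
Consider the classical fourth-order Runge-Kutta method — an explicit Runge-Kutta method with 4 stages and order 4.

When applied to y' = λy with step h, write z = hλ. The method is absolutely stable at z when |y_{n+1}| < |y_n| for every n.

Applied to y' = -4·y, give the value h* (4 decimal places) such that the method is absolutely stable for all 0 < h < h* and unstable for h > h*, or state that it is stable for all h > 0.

Test eqn y'=λy, z=hλ:
  order 4, 4-stage ⇒ R(z)=1+z+z^2/2+z^3/6+z^4/24
  (e.g. R(-1.17)=0.32559, |R|=0.32559)

Boundary: |R(x)|=1, x<0.
x=-1.17: |R|=0.3256
|R(-2.32)|=0.4971 |R(-2.25)|=0.4507 |R(-2.08)|=0.3633
Bisect:
  x_lo=-3.3179 |R|=2.1484  x_hi=-0.3138 |R|=0.7307
  mid=-1.81589 |R|=0.28792 →hi
  mid=-2.56692 |R|=0.71767 →hi
  mid=-2.94243 |R|=1.26394 →lo
  mid=-2.75467 |R|=0.95481 →hi
  mid=-2.84855 |R|=1.09964 →lo
  mid=-2.80161 |R|=1.02488 →lo
  mid=-2.77814 |R|=0.98927 →hi
  ...
  [-2.78529,-2.78511] ⇒ x*=-2.7853
Interval (-2.7853, 0).

(-2.7853,0); λ=-4 ⇒ h* = 0.6963.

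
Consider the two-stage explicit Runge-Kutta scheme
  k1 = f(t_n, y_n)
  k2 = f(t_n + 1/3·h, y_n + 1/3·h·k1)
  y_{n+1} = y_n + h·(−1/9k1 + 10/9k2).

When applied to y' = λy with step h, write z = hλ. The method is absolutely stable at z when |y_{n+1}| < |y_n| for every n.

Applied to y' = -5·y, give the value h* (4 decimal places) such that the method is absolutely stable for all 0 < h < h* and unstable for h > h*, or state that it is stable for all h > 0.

(-2.7000,0); λ=-5 ⇒ h* = (27/10)/5 = 0.5400.

Test eqn y'=λy, z=hλ:
  k1=λy_n ⇒ h·k1=z·y_n;  k2=λ(1+1/3z)y_n ⇒ h·k2=z(1+1/3z)y_n
  y_{n+1}/y_n = 1 − 1/9z + 10/9z(1+1/3z) = 1 + z + 10/27z²
  Hence R(z) = 1 + z + 10/27z².

Find x<0 with |R(x)|<1.
x=-0.57: |R|=0.5503
R=1: x+10/27x²=0 ⇒ x=−27/10=-2.7000; min R=1−1/(4·10/27)=0.3250>−1
Confirm numerically:
  x=-2.668: |R|=0.96838 <1
  x=-2.498: |R|=0.81311 <1
  x=-1.190: |R|=0.33448 <1
  x=-3.103: |R|=1.46315 >1
  x=-2.962: |R|=1.28742 >1
Stable set (-2.7000, 0).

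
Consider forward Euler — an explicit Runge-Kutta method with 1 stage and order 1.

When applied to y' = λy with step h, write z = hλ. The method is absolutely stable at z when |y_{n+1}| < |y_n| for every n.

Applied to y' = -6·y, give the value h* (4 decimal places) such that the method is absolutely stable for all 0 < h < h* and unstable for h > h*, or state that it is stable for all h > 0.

(-2.0000,0); λ=-6 ⇒ h* = 0.3333.

On y'=λy, z=hλ:
  order 1, 1-stage ⇒ R(z)=1+z
  (e.g. R(-1.31)=-0.31000, |R|=0.31000)

Solve |R(x)|<1 on ℝ⁻.
x=-1.31: |R|=0.3100
|R(-1.35)|=0.3500 |R(-1.15)|=0.1500 |R(-0.71)|=0.2900
Bisect:
  x_lo=-2.5942 |R|=1.5942  x_hi=-0.2963 |R|=0.7037
  mid=-1.44524 |R|=0.44524 →hi
  mid=-2.01970 |R|=1.01970 →lo
  mid=-1.73247 |R|=0.73247 →hi
  mid=-1.87609 |R|=0.87609 →hi
  mid=-1.94790 |R|=0.94790 →hi
  mid=-1.98380 |R|=0.98380 →hi
  mid=-2.00175 |R|=1.00175 →lo
  mid=-1.99277 |R|=0.99277 →hi
  ...
  [-2.00007,-1.99993] ⇒ x*=-2.0000
So |R|<1 on (-2.0000, 0).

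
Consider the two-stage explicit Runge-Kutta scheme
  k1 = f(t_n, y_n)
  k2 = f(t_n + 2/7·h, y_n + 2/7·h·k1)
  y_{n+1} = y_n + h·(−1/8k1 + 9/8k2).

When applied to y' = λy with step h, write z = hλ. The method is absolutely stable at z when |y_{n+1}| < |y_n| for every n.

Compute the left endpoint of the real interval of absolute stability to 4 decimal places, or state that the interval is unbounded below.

Set f=λy, z=hλ:
  k1=λy_n ⇒ h·k1=z·y_n;  k2=λ(1+2/7z)y_n ⇒ h·k2=z(1+2/7z)y_n
  y_{n+1}/y_n = 1 − 1/8z + 9/8z(1+2/7z) = 1 + z + 9/28z²
  Hence R(z) = 1 + z + 9/28z².

Boundary: |R(x)|=1, x<0.
x=-0.67: |R|=0.4743
R=1: x+9/28x²=0 ⇒ x=−28/9=-3.1111; min R=1−1/(4·9/28)=0.2222>−1
Confirm numerically:
  x=-3.087: |R|=0.97608 <1
  x=-2.753: |R|=0.68311 <1
  x=-2.723: |R|=0.66031 <1
  x=-2.441: |R|=0.47423 <1
  x=-3.704: |R|=1.70588 >1
  x=-3.530: |R|=1.47529 >1
  x=-3.339: |R|=1.24458 >1
Interval (-3.1111, 0).

left endpoint -3.1111.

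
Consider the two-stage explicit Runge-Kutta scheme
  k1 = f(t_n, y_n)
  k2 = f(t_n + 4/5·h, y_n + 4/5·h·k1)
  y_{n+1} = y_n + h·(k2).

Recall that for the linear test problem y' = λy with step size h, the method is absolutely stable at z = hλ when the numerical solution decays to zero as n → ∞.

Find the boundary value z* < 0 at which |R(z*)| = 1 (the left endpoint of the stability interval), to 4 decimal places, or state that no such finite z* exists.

On y'=λy, z=hλ:
  k1=λy_n ⇒ h·k1=z·y_n;  k2=λ(1+4/5z)y_n ⇒ h·k2=z(1+4/5z)y_n
  y_{n+1}/y_n = 1 + z(1+4/5z) = 1 + z + 4/5z²
  ⇒ R(z) = 1 + z + 4/5z².

Need |R(x)|<1, x<0.
x=-1: |R|=0.8000
R=1: x+4/5x²=0 ⇒ x=−5/4=-1.2500; min R=1−1/(4·4/5)=0.6875>−1
Confirm numerically:
  x=-1.015: |R|=0.80918 <1
  x=-0.880: |R|=0.73952 <1
  x=-0.768: |R|=0.70386 <1
  x=-0.510: |R|=0.69808 <1
  x=-1.695: |R|=1.60342 >1
  x=-1.582: |R|=1.42018 >1
  x=-1.296: |R|=1.04769 >1
Stable set (-1.2500, 0).

left endpoint -1.2500.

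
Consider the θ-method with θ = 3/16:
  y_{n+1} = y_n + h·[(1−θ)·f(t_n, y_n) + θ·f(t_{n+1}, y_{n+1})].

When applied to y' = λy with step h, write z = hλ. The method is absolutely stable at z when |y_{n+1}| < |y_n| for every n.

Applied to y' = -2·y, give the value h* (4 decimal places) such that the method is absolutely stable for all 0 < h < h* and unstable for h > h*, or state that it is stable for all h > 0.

(-3.2000,0); λ=-2 ⇒ h* = (16/5)/2 = 1.6000.

With y'=λy (z=hλ):
  y_{n+1} = y_n + z·[13/16·y_n + 3/16·y_{n+1}] ⇒ (1 − 3/16z)y_{n+1} = (1 + 13/16z)y_n
  Hence R(z) = (1 + 13/16z)/(1 − 3/16z).

Find x<0 with |R(x)|<1.
x=-1.2: |R|=0.0204
R=−1: 1+13/16x = −1+3/16x ⇒ -5/8x=2 ⇒ x=2/(-5/8)=-3.2000
Confirm numerically:
  x=-2.760: |R|=0.81878 <1
  x=-1.837: |R|=0.36637 <1
  x=-1.450: |R|=0.14005 <1
  x=-3.655: |R|=1.16874 >1
  x=-3.625: |R|=1.15814 >1
  x=-3.240: |R|=1.01555 >1
Interval (-3.2000, 0).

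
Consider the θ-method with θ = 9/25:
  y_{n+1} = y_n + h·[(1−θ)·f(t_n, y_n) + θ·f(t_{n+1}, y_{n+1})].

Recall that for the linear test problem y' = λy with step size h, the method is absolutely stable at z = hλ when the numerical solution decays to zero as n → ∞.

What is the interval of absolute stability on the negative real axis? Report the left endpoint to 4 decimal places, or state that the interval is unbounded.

Test eqn y'=λy, z=hλ:
  y_{n+1} = y_n + z·[16/25·y_n + 9/25·y_{n+1}] ⇒ (1 − 9/25z)y_{n+1} = (1 + 16/25z)y_n
  R(z) = (1 + 16/25z)/(1 − 9/25z).

Solve |R(x)|<1 on ℝ⁻.
x=-1.39: |R|=0.0736
R=−1: 1+16/25x = −1+9/25x ⇒ -7/25x=2 ⇒ x=2/(-7/25)=-7.1429
Confirm numerically:
  x=-6.280: |R|=0.92591 <1
  x=-4.096: |R|=0.65524 <1
  x=-4.039: |R|=0.64586 <1
  x=-7.289: |R|=1.01129 >1
  x=-7.192: |R|=1.00383 >1
Interval (-7.1429, 0).

z∈(-7.1429,0).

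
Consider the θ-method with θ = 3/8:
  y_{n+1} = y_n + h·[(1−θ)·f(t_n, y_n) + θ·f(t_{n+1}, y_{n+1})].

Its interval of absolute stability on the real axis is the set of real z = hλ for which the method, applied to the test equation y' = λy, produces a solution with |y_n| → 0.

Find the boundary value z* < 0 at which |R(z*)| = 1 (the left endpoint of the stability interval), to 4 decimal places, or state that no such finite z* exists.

Test eqn y'=λy, z=hλ:
  y_{n+1} = y_n + z·[5/8·y_n + 3/8·y_{n+1}] ⇒ (1 − 3/8z)y_{n+1} = (1 + 5/8z)y_n
  ⇒ R(z) = (1 + 5/8z)/(1 − 3/8z).

Find x<0 with |R(x)|<1.
x=-1.8: |R|=0.0746
R=−1: 1+5/8x = −1+3/8x ⇒ -1/4x=2 ⇒ x=2/(-1/4)=-8.0000
Confirm numerically:
  x=-6.990: |R|=0.93027 <1
  x=-6.981: |R|=0.92959 <1
  x=-4.682: |R|=0.69899 <1
  x=-4.614: |R|=0.68996 <1
  x=-8.209: |R|=1.01281 >1
  x=-8.204: |R|=1.01251 >1
So |R|<1 on (-8.0000, 0).

left endpoint -8.0000.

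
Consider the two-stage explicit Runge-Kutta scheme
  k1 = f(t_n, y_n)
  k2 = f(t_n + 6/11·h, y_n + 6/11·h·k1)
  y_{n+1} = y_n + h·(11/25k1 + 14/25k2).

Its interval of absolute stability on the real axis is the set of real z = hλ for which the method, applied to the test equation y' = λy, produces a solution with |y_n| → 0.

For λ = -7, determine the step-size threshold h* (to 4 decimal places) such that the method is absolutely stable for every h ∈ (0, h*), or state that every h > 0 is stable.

With y'=λy (z=hλ):
  k1=λy_n ⇒ h·k1=z·y_n;  k2=λ(1+6/11z)y_n ⇒ h·k2=z(1+6/11z)y_n
  y_{n+1}/y_n = 1 + 11/25z + 14/25z(1+6/11z) = 1 + z + 84/275z²
  ⇒ R(z) = 1 + z + 84/275z².

Solve |R(x)|<1 on ℝ⁻.
x=-1.06: |R|=0.2832
R=1: x+84/275x²=0 ⇒ x=−275/84=-3.2738; min R=1−1/(4·84/275)=0.1815>−1
Confirm numerically:
  x=-3.112: |R|=0.84619 <1
  x=-2.669: |R|=0.50692 <1
  x=-2.209: |R|=0.28152 <1
  x=-1.326: |R|=0.21107 <1
  x=-3.705: |R|=1.48798 >1
  x=-3.664: |R|=1.43670 >1
  x=-3.396: |R|=1.12675 >1
Stable set (-3.2738, 0).

(-3.2738,0); λ=-7 ⇒ h* = (275/84)/7 = 0.4677.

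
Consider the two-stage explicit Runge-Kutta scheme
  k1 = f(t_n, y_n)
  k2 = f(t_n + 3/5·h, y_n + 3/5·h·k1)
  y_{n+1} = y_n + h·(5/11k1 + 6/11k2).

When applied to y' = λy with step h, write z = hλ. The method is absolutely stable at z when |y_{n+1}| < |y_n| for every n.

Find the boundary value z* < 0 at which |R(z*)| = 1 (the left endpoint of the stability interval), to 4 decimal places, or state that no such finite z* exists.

Test eqn y'=λy, z=hλ:
  k1=λy_n ⇒ h·k1=z·y_n;  k2=λ(1+3/5z)y_n ⇒ h·k2=z(1+3/5z)y_n
  y_{n+1}/y_n = 1 + 5/11z + 6/11z(1+3/5z) = 1 + z + 18/55z²
  R(z) = 1 + z + 18/55z².

Solve |R(x)|<1 on ℝ⁻.
x=-1.15: |R|=0.2828
R=1: x+18/55x²=0 ⇒ x=−55/18=-3.0556; min R=1−1/(4·18/55)=0.2361>−1
Confirm numerically:
  x=-2.280: |R|=0.42129 <1
  x=-2.181: |R|=0.37576 <1
  x=-1.914: |R|=0.28493 <1
  x=-1.276: |R|=0.25686 <1
  x=-3.486: |R|=1.49108 >1
  x=-3.403: |R|=1.38695 >1
Stable set (-3.0556, 0).

left endpoint -3.0556.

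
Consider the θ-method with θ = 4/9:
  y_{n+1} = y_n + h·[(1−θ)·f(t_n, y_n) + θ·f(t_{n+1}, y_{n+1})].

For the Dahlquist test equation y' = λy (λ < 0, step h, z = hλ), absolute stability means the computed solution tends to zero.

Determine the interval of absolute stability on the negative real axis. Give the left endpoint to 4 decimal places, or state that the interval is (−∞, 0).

Test eqn y'=λy, z=hλ:
  y_{n+1} = y_n + z·[5/9·y_n + 4/9·y_{n+1}] ⇒ (1 − 4/9z)y_{n+1} = (1 + 5/9z)y_n
  R(z) = (1 + 5/9z)/(1 − 4/9z).

Need |R(x)|<1, x<0.
x=-0.37: |R|=0.6823
R=−1: 1+5/9x = −1+4/9x ⇒ -1/9x=2 ⇒ x=2/(-1/9)=-18.0000
Confirm numerically:
  x=-17.905: |R|=0.99882 <1
  x=-13.573: |R|=0.93005 <1
  x=-8.467: |R|=0.77762 <1
  x=-18.250: |R|=1.00305 >1
  x=-18.220: |R|=1.00269 >1
  x=-18.097: |R|=1.00119 >1
So |R|<1 on (-18.0000, 0).

z∈(-18.0000,0).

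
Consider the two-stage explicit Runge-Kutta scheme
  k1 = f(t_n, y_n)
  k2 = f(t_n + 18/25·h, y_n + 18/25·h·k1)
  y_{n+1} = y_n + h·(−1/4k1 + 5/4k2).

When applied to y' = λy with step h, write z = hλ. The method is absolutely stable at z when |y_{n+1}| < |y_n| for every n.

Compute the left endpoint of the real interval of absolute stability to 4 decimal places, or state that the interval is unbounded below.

z* = -1.1111.

Set f=λy, z=hλ:
  k1=λy_n ⇒ h·k1=z·y_n;  k2=λ(1+18/25z)y_n ⇒ h·k2=z(1+18/25z)y_n
  y_{n+1}/y_n = 1 − 1/4z + 5/4z(1+18/25z) = 1 + z + 9/10z²
  so R(z) = 1 + z + 9/10z².

Boundary: |R(x)|=1, x<0.
x=-1.53: |R|=1.5768
R=1: x+9/10x²=0 ⇒ x=−10/9=-1.1111; min R=1−1/(4·9/10)=0.7222>−1
Confirm numerically:
  x=-0.877: |R|=0.81522 <1
  x=-0.779: |R|=0.76716 <1
  x=-0.460: |R|=0.73044 <1
  x=-1.539: |R|=1.59267 >1
  x=-1.448: |R|=1.43903 >1
So |R|<1 on (-1.1111, 0).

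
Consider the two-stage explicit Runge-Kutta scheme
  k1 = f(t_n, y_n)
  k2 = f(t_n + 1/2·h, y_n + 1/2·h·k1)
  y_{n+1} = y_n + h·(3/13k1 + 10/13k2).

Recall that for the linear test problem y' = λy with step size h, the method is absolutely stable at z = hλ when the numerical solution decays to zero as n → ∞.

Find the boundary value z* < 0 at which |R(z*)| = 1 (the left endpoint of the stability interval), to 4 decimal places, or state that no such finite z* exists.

z* = -2.6000.

Test eqn y'=λy, z=hλ:
  k1=λy_n ⇒ h·k1=z·y_n;  k2=λ(1+1/2z)y_n ⇒ h·k2=z(1+1/2z)y_n
  y_{n+1}/y_n = 1 + 3/13z + 10/13z(1+1/2z) = 1 + z + 5/13z²
  R(z) = 1 + z + 5/13z².

Solve |R(x)|<1 on ℝ⁻.
x=-1.65: |R|=0.3971
R=1: x+5/13x²=0 ⇒ x=−13/5=-2.6000; min R=1−1/(4·5/13)=0.3500>−1
Confirm numerically:
  x=-2.433: |R|=0.84373 <1
  x=-2.286: |R|=0.72392 <1
  x=-1.926: |R|=0.50072 <1
  x=-1.450: |R|=0.35865 <1
  x=-3.189: |R|=1.72243 >1
  x=-2.835: |R|=1.25624 >1
  x=-2.770: |R|=1.18112 >1
So |R|<1 on (-2.6000, 0).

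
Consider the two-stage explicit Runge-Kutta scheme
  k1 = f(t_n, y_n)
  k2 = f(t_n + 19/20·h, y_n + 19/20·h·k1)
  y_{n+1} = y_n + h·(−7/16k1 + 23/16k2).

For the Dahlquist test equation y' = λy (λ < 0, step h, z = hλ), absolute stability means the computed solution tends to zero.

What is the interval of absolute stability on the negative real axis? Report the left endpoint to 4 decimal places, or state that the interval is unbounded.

Test eqn y'=λy, z=hλ:
  k1=λy_n ⇒ h·k1=z·y_n;  k2=λ(1+19/20z)y_n ⇒ h·k2=z(1+19/20z)y_n
  y_{n+1}/y_n = 1 − 7/16z + 23/16z(1+19/20z) = 1 + z + 437/320z²
  so R(z) = 1 + z + 437/320z².

Boundary: |R(x)|=1, x<0.
x=-0.66: |R|=0.9349
R=1: x+437/320x²=0 ⇒ x=−320/437=-0.7323; min R=1−1/(4·437/320)=0.8169>−1
Confirm numerically:
  x=-0.628: |R|=0.91058 <1
  x=-0.577: |R|=0.87766 <1
  x=-0.464: |R|=0.83001 <1
  x=-0.340: |R|=0.81787 <1
  x=-1.304: |R|=2.01813 >1
  x=-1.280: |R|=1.95744 >1
  x=-1.063: |R|=1.48011 >1
Stable set (-0.7323, 0).

(-0.7323, 0).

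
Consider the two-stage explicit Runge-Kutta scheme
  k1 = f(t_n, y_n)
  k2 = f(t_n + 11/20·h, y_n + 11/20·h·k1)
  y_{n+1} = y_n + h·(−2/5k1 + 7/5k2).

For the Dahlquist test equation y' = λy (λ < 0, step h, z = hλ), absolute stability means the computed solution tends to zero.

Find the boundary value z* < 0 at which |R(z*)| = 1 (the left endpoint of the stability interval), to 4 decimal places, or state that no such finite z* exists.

With y'=λy (z=hλ):
  k1=λy_n ⇒ h·k1=z·y_n;  k2=λ(1+11/20z)y_n ⇒ h·k2=z(1+11/20z)y_n
  y_{n+1}/y_n = 1 − 2/5z + 7/5z(1+11/20z) = 1 + z + 77/100z²
  R(z) = 1 + z + 77/100z².

Need |R(x)|<1, x<0.
x=-0.51: |R|=0.6903
R=1: x+77/100x²=0 ⇒ x=−100/77=-1.2987; min R=1−1/(4·77/100)=0.6753>−1
Confirm numerically:
  x=-1.231: |R|=0.93583 <1
  x=-0.947: |R|=0.74354 <1
  x=-0.694: |R|=0.67686 <1
  x=-0.651: |R|=0.67533 <1
  x=-1.862: |R|=1.80762 >1
  x=-1.738: |R|=1.58790 >1
Interval (-1.2987, 0).

z* = -1.2987.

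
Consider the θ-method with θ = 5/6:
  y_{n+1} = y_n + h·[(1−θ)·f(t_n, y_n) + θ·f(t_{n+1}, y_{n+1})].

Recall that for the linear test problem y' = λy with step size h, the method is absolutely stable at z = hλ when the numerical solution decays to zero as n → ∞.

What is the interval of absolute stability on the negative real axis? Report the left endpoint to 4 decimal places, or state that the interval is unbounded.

With y'=λy (z=hλ):
  y_{n+1} = y_n + z·[1/6·y_n + 5/6·y_{n+1}] ⇒ (1 − 5/6z)y_{n+1} = (1 + 1/6z)y_n
  so R(z) = (1 + 1/6z)/(1 − 5/6z).

Need |R(x)|<1, x<0.
x=-0.5: |R|=0.6471
x=-2: |R|=0.2500
x=-10: |R|=0.0714
x=-100: |R|=0.1858
θ=5/6≥1/2 ⇒ |1+1/6x|<|1−5/6x| ∀x<0 ⇒ stable on all of ℝ⁻.

interval (−∞, 0).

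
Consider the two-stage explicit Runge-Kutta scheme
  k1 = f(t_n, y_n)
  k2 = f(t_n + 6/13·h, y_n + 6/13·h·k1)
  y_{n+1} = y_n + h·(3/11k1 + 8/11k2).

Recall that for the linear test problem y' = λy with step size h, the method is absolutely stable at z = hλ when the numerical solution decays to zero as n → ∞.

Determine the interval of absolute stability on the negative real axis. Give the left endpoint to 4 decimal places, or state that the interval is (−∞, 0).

With y'=λy (z=hλ):
  k1=λy_n ⇒ h·k1=z·y_n;  k2=λ(1+6/13z)y_n ⇒ h·k2=z(1+6/13z)y_n
  y_{n+1}/y_n = 1 + 3/11z + 8/11z(1+6/13z) = 1 + z + 48/143z²
  R(z) = 1 + z + 48/143z².

Need |R(x)|<1, x<0.
x=-0.36: |R|=0.6835
R=1: x+48/143x²=0 ⇒ x=−143/48=-2.9792; min R=1−1/(4·48/143)=0.2552>−1
Confirm numerically:
  x=-2.859: |R|=0.88468 <1
  x=-1.712: |R|=0.27181 <1
  x=-1.498: |R|=0.25523 <1
  x=-3.537: |R|=1.66228 >1
  x=-3.062: |R|=1.08514 >1
Stable set (-2.9792, 0).

z∈(-2.9792,0).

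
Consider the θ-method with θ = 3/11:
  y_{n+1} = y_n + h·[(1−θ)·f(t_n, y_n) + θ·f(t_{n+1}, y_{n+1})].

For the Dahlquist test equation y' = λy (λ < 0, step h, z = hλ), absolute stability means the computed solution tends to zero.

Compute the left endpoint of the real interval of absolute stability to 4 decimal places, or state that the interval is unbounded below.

Test eqn y'=λy, z=hλ:
  y_{n+1} = y_n + z·[8/11·y_n + 3/11·y_{n+1}] ⇒ (1 − 3/11z)y_{n+1} = (1 + 8/11z)y_n
  ⇒ R(z) = (1 + 8/11z)/(1 − 3/11z).

Find x<0 with |R(x)|<1.
x=-1.16: |R|=0.1188
R=−1: 1+8/11x = −1+3/11x ⇒ -5/11x=2 ⇒ x=2/(-5/11)=-4.4000
Confirm numerically:
  x=-4.226: |R|=0.96326 <1
  x=-2.276: |R|=0.40431 <1
  x=-2.166: |R|=0.36164 <1
  x=-4.640: |R|=1.04815 >1
  x=-4.565: |R|=1.03341 >1
So |R|<1 on (-4.4000, 0).

z* = -4.4000.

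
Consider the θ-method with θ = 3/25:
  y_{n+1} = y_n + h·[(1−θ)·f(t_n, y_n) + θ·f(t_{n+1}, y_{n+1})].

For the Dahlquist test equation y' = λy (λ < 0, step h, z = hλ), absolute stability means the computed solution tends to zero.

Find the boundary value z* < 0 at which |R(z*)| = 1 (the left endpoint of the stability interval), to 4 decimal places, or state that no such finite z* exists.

z* = -2.6316.

Test eqn y'=λy, z=hλ:
  y_{n+1} = y_n + z·[22/25·y_n + 3/25·y_{n+1}] ⇒ (1 − 3/25z)y_{n+1} = (1 + 22/25z)y_n
  ⇒ R(z) = (1 + 22/25z)/(1 − 3/25z).

Need |R(x)|<1, x<0.
x=-0.33: |R|=0.6826
R=−1: 1+22/25x = −1+3/25x ⇒ -19/25x=2 ⇒ x=2/(-19/25)=-2.6316
Confirm numerically:
  x=-2.603: |R|=0.98345 <1
  x=-1.581: |R|=0.32888 <1
  x=-1.073: |R|=0.04940 <1
  x=-2.938: |R|=1.17218 >1
  x=-2.725: |R|=1.05350 >1
Stable set (-2.6316, 0).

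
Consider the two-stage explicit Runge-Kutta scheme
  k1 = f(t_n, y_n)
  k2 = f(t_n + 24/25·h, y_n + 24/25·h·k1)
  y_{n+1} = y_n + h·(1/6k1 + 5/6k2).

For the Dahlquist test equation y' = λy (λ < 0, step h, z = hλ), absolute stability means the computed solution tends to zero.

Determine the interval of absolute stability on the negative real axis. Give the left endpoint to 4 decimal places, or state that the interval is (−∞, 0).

z∈(-1.2500,0).

Set f=λy, z=hλ:
  k1=λy_n ⇒ h·k1=z·y_n;  k2=λ(1+24/25z)y_n ⇒ h·k2=z(1+24/25z)y_n
  y_{n+1}/y_n = 1 + 1/6z + 5/6z(1+24/25z) = 1 + z + 4/5z²
  R(z) = 1 + z + 4/5z².

Find x<0 with |R(x)|<1.
x=-0.48: |R|=0.7043
R=1: x+4/5x²=0 ⇒ x=−5/4=-1.2500; min R=1−1/(4·4/5)=0.6875>−1
Confirm numerically:
  x=-0.863: |R|=0.73282 <1
  x=-0.851: |R|=0.72836 <1
  x=-0.751: |R|=0.70020 <1
  x=-1.785: |R|=1.76398 >1
  x=-1.599: |R|=1.44644 >1
Stable set (-1.2500, 0).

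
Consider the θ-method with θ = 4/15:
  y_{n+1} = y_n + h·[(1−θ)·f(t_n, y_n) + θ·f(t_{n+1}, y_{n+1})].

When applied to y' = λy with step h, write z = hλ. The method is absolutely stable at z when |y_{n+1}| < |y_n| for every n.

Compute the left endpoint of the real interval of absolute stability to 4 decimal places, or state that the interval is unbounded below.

Set f=λy, z=hλ:
  y_{n+1} = y_n + z·[11/15·y_n + 4/15·y_{n+1}] ⇒ (1 − 4/15z)y_{n+1} = (1 + 11/15z)y_n
  so R(z) = (1 + 11/15z)/(1 − 4/15z).

Find x<0 with |R(x)|<1.
x=-0.54: |R|=0.5280
R=−1: 1+11/15x = −1+4/15x ⇒ -7/15x=2 ⇒ x=2/(-7/15)=-4.2857
Confirm numerically:
  x=-3.266: |R|=0.74565 <1
  x=-3.016: |R|=0.67159 <1
  x=-2.990: |R|=0.66358 <1
  x=-4.669: |R|=1.07967 >1
  x=-4.433: |R|=1.03150 >1
  x=-4.306: |R|=1.00441 >1
So |R|<1 on (-4.2857, 0).

z* = -4.2857.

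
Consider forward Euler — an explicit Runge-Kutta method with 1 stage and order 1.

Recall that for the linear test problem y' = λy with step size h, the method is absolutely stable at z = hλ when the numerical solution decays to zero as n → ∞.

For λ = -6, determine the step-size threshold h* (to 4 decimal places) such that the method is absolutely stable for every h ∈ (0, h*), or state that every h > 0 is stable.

On y'=λy, z=hλ:
  order 1, 1-stage ⇒ R(z)=1+z
  (e.g. R(-1.08)=-0.08000, |R|=0.08000)

Need |R(x)|<1, x<0.
x=-1.08: |R|=0.0800
|R(-1.51)|=0.5100 |R(-1.03)|=0.0300 |R(-0.55)|=0.4500
Bisect:
  x_lo=-2.6262 |R|=1.6262  x_hi=-0.1006 |R|=0.8994
  mid=-1.36342 |R|=0.36342 →hi
  mid=-1.99483 |R|=0.99483 →hi
  mid=-2.31054 |R|=1.31054 →lo
  mid=-2.15269 |R|=1.15269 →lo
  mid=-2.07376 |R|=1.07376 →lo
  mid=-2.03430 |R|=1.03430 →lo
  mid=-2.01456 |R|=1.01456 →lo
  ...
  [-2.00007,-1.99992] ⇒ x*=-2.0000
Stable set (-2.0000, 0).

(-2.0000,0); λ=-6 ⇒ h* = 0.3333.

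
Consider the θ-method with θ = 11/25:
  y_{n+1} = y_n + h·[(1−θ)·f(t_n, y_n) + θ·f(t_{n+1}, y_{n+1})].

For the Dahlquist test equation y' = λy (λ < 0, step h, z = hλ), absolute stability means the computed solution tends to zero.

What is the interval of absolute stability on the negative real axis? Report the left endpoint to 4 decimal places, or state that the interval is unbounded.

(-16.6667, 0).

On y'=λy, z=hλ:
  y_{n+1} = y_n + z·[14/25·y_n + 11/25·y_{n+1}] ⇒ (1 − 11/25z)y_{n+1} = (1 + 14/25z)y_n
  so R(z) = (1 + 14/25z)/(1 − 11/25z).

Boundary: |R(x)|=1, x<0.
x=-0.93: |R|=0.3401
R=−1: 1+14/25x = −1+11/25x ⇒ -3/25x=2 ⇒ x=2/(-3/25)=-16.6667
Confirm numerically:
  x=-16.459: |R|=0.99698 <1
  x=-13.509: |R|=0.94543 <1
  x=-9.788: |R|=0.84445 <1
  x=-8.495: |R|=0.79303 <1
  x=-16.953: |R|=1.00406 >1
  x=-16.876: |R|=1.00298 >1
Interval (-16.6667, 0).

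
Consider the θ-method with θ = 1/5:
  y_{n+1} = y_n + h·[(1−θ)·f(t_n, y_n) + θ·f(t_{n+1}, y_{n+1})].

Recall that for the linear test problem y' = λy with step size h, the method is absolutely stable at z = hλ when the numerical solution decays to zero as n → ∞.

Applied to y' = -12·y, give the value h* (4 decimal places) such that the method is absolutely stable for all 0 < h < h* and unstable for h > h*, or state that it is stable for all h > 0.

(-3.3333,0); λ=-12 ⇒ h* = (10/3)/12 = 0.2778.

On y'=λy, z=hλ:
  y_{n+1} = y_n + z·[4/5·y_n + 1/5·y_{n+1}] ⇒ (1 − 1/5z)y_{n+1} = (1 + 4/5z)y_n
  ⇒ R(z) = (1 + 4/5z)/(1 − 1/5z).

Solve |R(x)|<1 on ℝ⁻.
x=-0.61: |R|=0.4563
R=−1: 1+4/5x = −1+1/5x ⇒ -3/5x=2 ⇒ x=2/(-3/5)=-3.3333
Confirm numerically:
  x=-3.189: |R|=0.94712 <1
  x=-2.201: |R|=0.52826 <1
  x=-1.782: |R|=0.31377 <1
  x=-3.919: |R|=1.19700 >1
  x=-3.827: |R|=1.16778 >1
  x=-3.713: |R|=1.13072 >1
So |R|<1 on (-3.3333, 0).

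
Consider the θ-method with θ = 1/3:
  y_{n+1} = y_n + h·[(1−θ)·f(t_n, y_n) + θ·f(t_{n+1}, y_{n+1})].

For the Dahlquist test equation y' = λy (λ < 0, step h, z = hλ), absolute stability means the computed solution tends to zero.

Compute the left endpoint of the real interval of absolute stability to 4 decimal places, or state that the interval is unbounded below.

z* = -6.0000.

Test eqn y'=λy, z=hλ:
  y_{n+1} = y_n + z·[2/3·y_n + 1/3·y_{n+1}] ⇒ (1 − 1/3z)y_{n+1} = (1 + 2/3z)y_n
  so R(z) = (1 + 2/3z)/(1 − 1/3z).

Solve |R(x)|<1 on ℝ⁻.
x=-0.84: |R|=0.3437
R=−1: 1+2/3x = −1+1/3x ⇒ -1/3x=2 ⇒ x=2/(-1/3)=-6.0000
Confirm numerically:
  x=-5.088: |R|=0.88724 <1
  x=-4.558: |R|=0.80921 <1
  x=-4.216: |R|=0.75277 <1
  x=-2.925: |R|=0.48101 <1
  x=-6.239: |R|=1.02587 >1
  x=-6.224: |R|=1.02428 >1
  x=-6.164: |R|=1.01790 >1
Interval (-6.0000, 0).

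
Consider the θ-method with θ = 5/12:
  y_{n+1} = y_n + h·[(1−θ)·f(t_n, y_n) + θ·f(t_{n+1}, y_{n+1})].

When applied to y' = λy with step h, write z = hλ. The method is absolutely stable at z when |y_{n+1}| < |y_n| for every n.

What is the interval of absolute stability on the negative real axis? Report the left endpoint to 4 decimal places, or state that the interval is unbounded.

z∈(-12.0000,0).

On y'=λy, z=hλ:
  y_{n+1} = y_n + z·[7/12·y_n + 5/12·y_{n+1}] ⇒ (1 − 5/12z)y_{n+1} = (1 + 7/12z)y_n
  so R(z) = (1 + 7/12z)/(1 − 5/12z).

Find x<0 with |R(x)|<1.
x=-1.46: |R|=0.0922
R=−1: 1+7/12x = −1+5/12x ⇒ -1/6x=2 ⇒ x=2/(-1/6)=-12.0000
Confirm numerically:
  x=-8.126: |R|=0.85278 <1
  x=-8.123: |R|=0.85263 <1
  x=-6.212: |R|=0.73117 <1
  x=-12.353: |R|=1.00957 >1
  x=-12.087: |R|=1.00240 >1
So |R|<1 on (-12.0000, 0).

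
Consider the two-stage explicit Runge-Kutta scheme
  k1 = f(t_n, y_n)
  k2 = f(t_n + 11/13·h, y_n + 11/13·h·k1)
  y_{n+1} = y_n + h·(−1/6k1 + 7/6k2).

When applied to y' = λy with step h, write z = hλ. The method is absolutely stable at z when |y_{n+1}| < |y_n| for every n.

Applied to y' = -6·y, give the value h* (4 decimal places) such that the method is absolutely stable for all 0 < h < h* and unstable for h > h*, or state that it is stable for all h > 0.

(-1.0130,0); λ=-6 ⇒ h* = (78/77)/6 = 0.1688.

Set f=λy, z=hλ:
  k1=λy_n ⇒ h·k1=z·y_n;  k2=λ(1+11/13z)y_n ⇒ h·k2=z(1+11/13z)y_n
  y_{n+1}/y_n = 1 − 1/6z + 7/6z(1+11/13z) = 1 + z + 77/78z²
  ⇒ R(z) = 1 + z + 77/78z².

Find x<0 with |R(x)|<1.
x=-1.77: |R|=2.3227
R=1: x+77/78x²=0 ⇒ x=−78/77=-1.0130; min R=1−1/(4·77/78)=0.7468>−1
Confirm numerically:
  x=-0.855: |R|=0.86665 <1
  x=-0.733: |R|=0.79740 <1
  x=-0.702: |R|=0.78449 <1
  x=-1.499: |R|=1.71919 >1
  x=-1.418: |R|=1.56695 >1
  x=-1.270: |R|=1.32222 >1
Stable set (-1.0130, 0).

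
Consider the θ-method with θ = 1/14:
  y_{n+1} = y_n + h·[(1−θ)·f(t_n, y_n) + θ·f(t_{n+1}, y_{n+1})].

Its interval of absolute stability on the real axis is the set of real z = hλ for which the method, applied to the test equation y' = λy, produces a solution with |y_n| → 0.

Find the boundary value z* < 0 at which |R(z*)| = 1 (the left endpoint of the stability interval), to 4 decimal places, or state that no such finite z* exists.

With y'=λy (z=hλ):
  y_{n+1} = y_n + z·[13/14·y_n + 1/14·y_{n+1}] ⇒ (1 − 1/14z)y_{n+1} = (1 + 13/14z)y_n
  R(z) = (1 + 13/14z)/(1 − 1/14z).

Boundary: |R(x)|=1, x<0.
x=-1.7: |R|=0.5159
R=−1: 1+13/14x = −1+1/14x ⇒ -6/7x=2 ⇒ x=2/(-6/7)=-2.3333
Confirm numerically:
  x=-2.026: |R|=0.76987 <1
  x=-1.922: |R|=0.68999 <1
  x=-1.219: |R|=0.12136 <1
  x=-2.927: |R|=1.42087 >1
  x=-2.840: |R|=1.36105 >1
  x=-2.507: |R|=1.12625 >1
So |R|<1 on (-2.3333, 0).

left endpoint -2.3333.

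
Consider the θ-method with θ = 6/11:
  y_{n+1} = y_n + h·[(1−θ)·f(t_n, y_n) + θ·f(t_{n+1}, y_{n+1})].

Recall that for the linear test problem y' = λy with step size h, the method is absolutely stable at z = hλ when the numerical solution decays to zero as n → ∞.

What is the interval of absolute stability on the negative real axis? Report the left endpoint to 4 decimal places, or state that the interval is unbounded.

unbounded; (−∞, 0).

On y'=λy, z=hλ:
  y_{n+1} = y_n + z·[5/11·y_n + 6/11·y_{n+1}] ⇒ (1 − 6/11z)y_{n+1} = (1 + 5/11z)y_n
  ⇒ R(z) = (1 + 5/11z)/(1 − 6/11z).

Solve |R(x)|<1 on ℝ⁻.
x=-1.6: |R|=0.1456
x=-2: |R|=0.0435
x=-10: |R|=0.5493
x=-100: |R|=0.8003
θ=6/11≥1/2 ⇒ |1+5/11x|<|1−6/11x| ∀x<0 ⇒ stable on all of ℝ⁻.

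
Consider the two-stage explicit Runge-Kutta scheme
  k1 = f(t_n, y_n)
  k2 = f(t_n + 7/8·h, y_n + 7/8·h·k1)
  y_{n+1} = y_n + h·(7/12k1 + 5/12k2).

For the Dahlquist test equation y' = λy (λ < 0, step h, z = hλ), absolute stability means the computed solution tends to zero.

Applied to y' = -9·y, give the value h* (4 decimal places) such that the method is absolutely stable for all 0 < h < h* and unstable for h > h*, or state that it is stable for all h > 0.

Set f=λy, z=hλ:
  k1=λy_n ⇒ h·k1=z·y_n;  k2=λ(1+7/8z)y_n ⇒ h·k2=z(1+7/8z)y_n
  y_{n+1}/y_n = 1 + 7/12z + 5/12z(1+7/8z) = 1 + z + 35/96z²
  Hence R(z) = 1 + z + 35/96z².

Need |R(x)|<1, x<0.
x=-1.71: |R|=0.3561
R=1: x+35/96x²=0 ⇒ x=−96/35=-2.7429; min R=1−1/(4·35/96)=0.3143>−1
Confirm numerically:
  x=-2.606: |R|=0.86997 <1
  x=-2.425: |R|=0.71898 <1
  x=-1.575: |R|=0.32939 <1
  x=-1.472: |R|=0.31797 <1
  x=-3.272: |R|=1.63122 >1
  x=-3.190: |R|=1.52004 >1
Interval (-2.7429, 0).

(-2.7429,0); λ=-9 ⇒ h* = (96/35)/9 = 0.3048.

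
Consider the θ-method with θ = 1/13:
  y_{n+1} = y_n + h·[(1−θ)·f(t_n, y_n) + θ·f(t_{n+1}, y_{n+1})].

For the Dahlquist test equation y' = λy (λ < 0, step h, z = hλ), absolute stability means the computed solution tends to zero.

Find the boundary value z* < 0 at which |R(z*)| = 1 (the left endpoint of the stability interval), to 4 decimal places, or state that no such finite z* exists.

z* = -2.3636.

On y'=λy, z=hλ:
  y_{n+1} = y_n + z·[12/13·y_n + 1/13·y_{n+1}] ⇒ (1 − 1/13z)y_{n+1} = (1 + 12/13z)y_n
  R(z) = (1 + 12/13z)/(1 − 1/13z).

Find x<0 with |R(x)|<1.
x=-0.36: |R|=0.6497
R=−1: 1+12/13x = −1+1/13x ⇒ -11/13x=2 ⇒ x=2/(-11/13)=-2.3636
Confirm numerically:
  x=-1.825: |R|=0.60034 <1
  x=-1.350: |R|=0.22300 <1
  x=-1.170: |R|=0.07339 <1
  x=-2.870: |R|=1.35098 >1
  x=-2.710: |R|=1.24252 >1
Stable set (-2.3636, 0).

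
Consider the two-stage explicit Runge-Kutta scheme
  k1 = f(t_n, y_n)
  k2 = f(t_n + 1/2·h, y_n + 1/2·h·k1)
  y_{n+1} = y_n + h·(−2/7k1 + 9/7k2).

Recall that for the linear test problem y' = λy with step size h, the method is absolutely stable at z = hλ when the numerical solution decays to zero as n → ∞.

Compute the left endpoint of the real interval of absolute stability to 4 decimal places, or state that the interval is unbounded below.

left endpoint -1.5556.

Test eqn y'=λy, z=hλ:
  k1=λy_n ⇒ h·k1=z·y_n;  k2=λ(1+1/2z)y_n ⇒ h·k2=z(1+1/2z)y_n
  y_{n+1}/y_n = 1 − 2/7z + 9/7z(1+1/2z) = 1 + z + 9/14z²
  ⇒ R(z) = 1 + z + 9/14z².

Boundary: |R(x)|=1, x<0.
x=-1.65: |R|=1.1002
R=1: x+9/14x²=0 ⇒ x=−14/9=-1.5556; min R=1−1/(4·9/14)=0.6111>−1
Confirm numerically:
  x=-1.512: |R|=0.95766 <1
  x=-1.404: |R|=0.86321 <1
  x=-0.958: |R|=0.63199 <1
  x=-0.871: |R|=0.61670 <1
  x=-1.916: |R|=1.44396 >1
  x=-1.865: |R|=1.37100 >1
So |R|<1 on (-1.5556, 0).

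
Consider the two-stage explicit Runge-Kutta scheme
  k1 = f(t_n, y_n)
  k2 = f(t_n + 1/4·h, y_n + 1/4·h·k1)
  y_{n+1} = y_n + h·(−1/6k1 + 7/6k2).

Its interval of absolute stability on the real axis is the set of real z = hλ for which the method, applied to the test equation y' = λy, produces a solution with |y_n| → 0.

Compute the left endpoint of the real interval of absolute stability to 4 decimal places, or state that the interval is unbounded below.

left endpoint -3.4286.

Set f=λy, z=hλ:
  k1=λy_n ⇒ h·k1=z·y_n;  k2=λ(1+1/4z)y_n ⇒ h·k2=z(1+1/4z)y_n
  y_{n+1}/y_n = 1 − 1/6z + 7/6z(1+1/4z) = 1 + z + 7/24z²
  so R(z) = 1 + z + 7/24z².

Find x<0 with |R(x)|<1.
x=-1.79: |R|=0.1445
R=1: x+7/24x²=0 ⇒ x=−24/7=-3.4286; min R=1−1/(4·7/24)=0.1429>−1
Confirm numerically:
  x=-2.405: |R|=0.28201 <1
  x=-1.989: |R|=0.16487 <1
  x=-1.951: |R|=0.15920 <1
  x=-3.927: |R|=1.57089 >1
  x=-3.793: |R|=1.40316 >1
  x=-3.618: |R|=1.19989 >1
Stable set (-3.4286, 0).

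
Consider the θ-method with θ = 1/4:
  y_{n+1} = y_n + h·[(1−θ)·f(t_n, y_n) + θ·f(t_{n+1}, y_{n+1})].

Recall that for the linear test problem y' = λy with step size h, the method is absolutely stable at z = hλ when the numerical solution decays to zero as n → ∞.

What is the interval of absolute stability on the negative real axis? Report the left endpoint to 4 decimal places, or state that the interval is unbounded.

Set f=λy, z=hλ:
  y_{n+1} = y_n + z·[3/4·y_n + 1/4·y_{n+1}] ⇒ (1 − 1/4z)y_{n+1} = (1 + 3/4z)y_n
  Hence R(z) = (1 + 3/4z)/(1 − 1/4z).

Boundary: |R(x)|=1, x<0.
x=-0.65: |R|=0.4409
R=−1: 1+3/4x = −1+1/4x ⇒ -1/2x=2 ⇒ x=2/(-1/2)=-4.0000
Confirm numerically:
  x=-3.899: |R|=0.97443 <1
  x=-3.785: |R|=0.94477 <1
  x=-1.865: |R|=0.27195 <1
  x=-4.274: |R|=1.06623 >1
  x=-4.096: |R|=1.02372 >1
So |R|<1 on (-4.0000, 0).

z∈(-4.0000,0).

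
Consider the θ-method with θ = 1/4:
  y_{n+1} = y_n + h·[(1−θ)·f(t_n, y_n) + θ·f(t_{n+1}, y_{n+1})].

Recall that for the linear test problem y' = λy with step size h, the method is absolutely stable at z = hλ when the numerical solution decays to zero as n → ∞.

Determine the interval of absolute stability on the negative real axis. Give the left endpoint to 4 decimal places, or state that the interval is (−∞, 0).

Set f=λy, z=hλ:
  y_{n+1} = y_n + z·[3/4·y_n + 1/4·y_{n+1}] ⇒ (1 − 1/4z)y_{n+1} = (1 + 3/4z)y_n
  so R(z) = (1 + 3/4z)/(1 − 1/4z).

Boundary: |R(x)|=1, x<0.
x=-1.36: |R|=0.0149
R=−1: 1+3/4x = −1+1/4x ⇒ -1/2x=2 ⇒ x=2/(-1/2)=-4.0000
Confirm numerically:
  x=-3.711: |R|=0.92504 <1
  x=-3.447: |R|=0.85148 <1
  x=-2.727: |R|=0.62153 <1
  x=-2.207: |R|=0.42227 <1
  x=-4.579: |R|=1.13498 >1
  x=-4.315: |R|=1.07577 >1
  x=-4.094: |R|=1.02323 >1
Stable set (-4.0000, 0).

z∈(-4.0000,0).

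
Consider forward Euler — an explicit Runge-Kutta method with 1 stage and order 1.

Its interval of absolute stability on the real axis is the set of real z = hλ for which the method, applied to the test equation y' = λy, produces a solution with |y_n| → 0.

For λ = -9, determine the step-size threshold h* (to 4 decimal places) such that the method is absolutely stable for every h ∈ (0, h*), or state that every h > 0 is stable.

Set f=λy, z=hλ:
  order 1, 1-stage ⇒ R(z)=1+z
  (e.g. R(-1.14)=-0.14000, |R|=0.14000)

Find x<0 with |R(x)|<1.
x=-1.14: |R|=0.1400
|R(-1.79)|=0.7900 |R(-1.31)|=0.3100 |R(-0.82)|=0.1800
Bisect:
  x_lo=-2.7403 |R|=1.7403  x_hi=-0.0994 |R|=0.9006
  mid=-1.41987 |R|=0.41987 →hi
  mid=-2.08010 |R|=1.08010 →lo
  mid=-1.74998 |R|=0.74998 →hi
  mid=-1.91504 |R|=0.91504 →hi
  mid=-1.99757 |R|=0.99757 →hi
  mid=-2.03883 |R|=1.03883 →lo
  mid=-2.01820 |R|=1.01820 →lo
  ...
  [-2.00015,-1.99999] ⇒ x*=-2.0000
So |R|<1 on (-2.0000, 0).

(-2.0000,0); λ=-9 ⇒ h* = 0.2222.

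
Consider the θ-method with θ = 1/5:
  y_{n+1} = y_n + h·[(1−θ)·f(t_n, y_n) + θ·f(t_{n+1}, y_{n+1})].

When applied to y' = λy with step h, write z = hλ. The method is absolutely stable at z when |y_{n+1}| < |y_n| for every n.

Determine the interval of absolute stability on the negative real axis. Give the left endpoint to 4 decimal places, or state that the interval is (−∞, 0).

z∈(-3.3333,0).

With y'=λy (z=hλ):
  y_{n+1} = y_n + z·[4/5·y_n + 1/5·y_{n+1}] ⇒ (1 − 1/5z)y_{n+1} = (1 + 4/5z)y_n
  Hence R(z) = (1 + 4/5z)/(1 − 1/5z).

Boundary: |R(x)|=1, x<0.
x=-0.68: |R|=0.4014
R=−1: 1+4/5x = −1+1/5x ⇒ -3/5x=2 ⇒ x=2/(-3/5)=-3.3333
Confirm numerically:
  x=-2.974: |R|=0.86481 <1
  x=-2.810: |R|=0.79898 <1
  x=-2.508: |R|=0.67022 <1
  x=-2.426: |R|=0.63345 <1
  x=-3.779: |R|=1.15230 >1
  x=-3.717: |R|=1.13204 >1
Interval (-3.3333, 0).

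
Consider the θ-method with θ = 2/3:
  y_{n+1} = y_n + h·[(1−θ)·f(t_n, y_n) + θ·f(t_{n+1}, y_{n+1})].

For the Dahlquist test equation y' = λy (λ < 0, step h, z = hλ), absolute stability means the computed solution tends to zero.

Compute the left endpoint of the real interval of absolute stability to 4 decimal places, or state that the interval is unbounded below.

(−∞, 0) — no finite endpoint.

Set f=λy, z=hλ:
  y_{n+1} = y_n + z·[1/3·y_n + 2/3·y_{n+1}] ⇒ (1 − 2/3z)y_{n+1} = (1 + 1/3z)y_n
  ⇒ R(z) = (1 + 1/3z)/(1 − 2/3z).

Solve |R(x)|<1 on ℝ⁻.
x=-0.48: |R|=0.6364
x=-2: |R|=0.1429
x=-10: |R|=0.3043
x=-100: |R|=0.4778
θ=2/3≥1/2 ⇒ |1+1/3x|<|1−2/3x| ∀x<0 ⇒ stable on all of ℝ⁻.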